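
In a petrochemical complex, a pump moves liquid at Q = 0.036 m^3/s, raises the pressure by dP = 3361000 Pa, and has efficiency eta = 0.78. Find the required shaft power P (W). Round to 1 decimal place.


P = Q * dP / eta
P = 0.036 * 3361000 / 0.78
P = 120996.0 / 0.78
P = 155123.1 W


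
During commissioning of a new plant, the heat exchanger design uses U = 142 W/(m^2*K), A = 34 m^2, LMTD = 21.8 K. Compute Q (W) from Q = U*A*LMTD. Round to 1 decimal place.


Q = U * A * LMTD
Q = 142 * 34 * 21.8
Q = 105250.4 W


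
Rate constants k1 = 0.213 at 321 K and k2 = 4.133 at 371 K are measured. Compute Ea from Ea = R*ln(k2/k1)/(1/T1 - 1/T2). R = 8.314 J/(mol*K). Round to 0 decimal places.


Ea = R * ln(k2/k1) / (1/T1 - 1/T2)
ln(k2/k1) = ln(4.133/0.213) = 2.9654666
1/T1 - 1/T2 = 1/321 - 1/371 = 0.000419847008
Ea = 8.314 * 2.9654666 / 0.000419847008
Ea = 58724 J/mol


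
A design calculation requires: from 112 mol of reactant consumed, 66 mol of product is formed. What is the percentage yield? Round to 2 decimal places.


Yield = (moles product / moles consumed) * 100%
Yield = (66 / 112) * 100
Yield = 0.5893 * 100
Yield = 58.93%


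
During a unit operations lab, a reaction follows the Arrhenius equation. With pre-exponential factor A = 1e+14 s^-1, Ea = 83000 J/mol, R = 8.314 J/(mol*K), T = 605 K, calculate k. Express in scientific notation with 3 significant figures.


k = A * exp(-Ea/(R*T))
k = 1e+14 * exp(-83000 / (8.314 * 605))
k = 1e+14 * exp(-16.501092)
k = 6.82e+06


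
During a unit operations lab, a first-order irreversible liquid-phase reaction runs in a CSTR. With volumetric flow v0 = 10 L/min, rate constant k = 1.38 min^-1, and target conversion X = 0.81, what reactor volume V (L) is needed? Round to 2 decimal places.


V = v0 * X / (k * (1 - X))
V = 10 * 0.81 / (1.38 * (1 - 0.81))
V = 8.1 / (1.38 * 0.19)
V = 8.1 / 0.2622
V = 30.89 L


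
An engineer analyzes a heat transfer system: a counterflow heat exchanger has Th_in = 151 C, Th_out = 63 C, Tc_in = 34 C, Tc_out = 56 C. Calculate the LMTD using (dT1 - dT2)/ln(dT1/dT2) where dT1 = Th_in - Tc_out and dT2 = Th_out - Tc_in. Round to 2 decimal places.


dT1 = Th_in - Tc_out = 151 - 56 = 95
dT2 = Th_out - Tc_in = 63 - 34 = 29
LMTD = (dT1 - dT2) / ln(dT1/dT2)
LMTD = (95 - 29) / ln(95/29)
LMTD = 55.62 K


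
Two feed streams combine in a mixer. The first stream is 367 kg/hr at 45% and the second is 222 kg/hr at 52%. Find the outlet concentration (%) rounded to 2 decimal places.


Mass balance on solute: F1*x1 + F2*x2 = F3*x3
F3 = F1 + F2 = 367 + 222 = 589 kg/hr
x3 = (F1*x1 + F2*x2)/F3
x3 = (367*0.45 + 222*0.52) / 589
x3 = 47.64%


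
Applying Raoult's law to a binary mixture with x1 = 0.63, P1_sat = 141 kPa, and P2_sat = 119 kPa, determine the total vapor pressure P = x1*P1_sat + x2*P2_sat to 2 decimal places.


P = x1*P1_sat + x2*P2_sat
x2 = 1 - x1 = 1 - 0.63 = 0.37
P = 0.63*141 + 0.37*119
P = 88.83 + 44.03
P = 132.86 kPa


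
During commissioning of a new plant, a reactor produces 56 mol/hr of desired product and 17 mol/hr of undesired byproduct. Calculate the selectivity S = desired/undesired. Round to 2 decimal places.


S = desired product rate / undesired product rate
S = 56 / 17
S = 3.29


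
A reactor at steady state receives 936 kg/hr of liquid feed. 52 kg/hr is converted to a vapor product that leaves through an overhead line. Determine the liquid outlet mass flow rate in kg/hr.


Steady-state mass balance on the main outlet: F_out = F_in - F_removed
F_out = 936 - 52
F_out = 884 kg/hr


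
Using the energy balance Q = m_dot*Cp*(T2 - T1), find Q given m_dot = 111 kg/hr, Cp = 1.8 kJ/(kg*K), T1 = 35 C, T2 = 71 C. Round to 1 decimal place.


Q = m_dot * Cp * (T2 - T1)
Q = 111 * 1.8 * (71 - 35)
Q = 111 * 1.8 * 36
Q = 7192.8 kJ/hr


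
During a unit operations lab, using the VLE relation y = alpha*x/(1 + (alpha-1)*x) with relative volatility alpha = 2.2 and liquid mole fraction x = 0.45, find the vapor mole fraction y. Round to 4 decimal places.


y = alpha*x / (1 + (alpha-1)*x)
y = 2.2*0.45 / (1 + (2.2-1)*0.45)
y = 0.99 / (1 + 0.54)
y = 0.99 / 1.54
y = 0.6429


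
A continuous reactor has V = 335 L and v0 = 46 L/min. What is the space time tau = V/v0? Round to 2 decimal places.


tau = V / v0
tau = 335 / 46
tau = 7.28 min


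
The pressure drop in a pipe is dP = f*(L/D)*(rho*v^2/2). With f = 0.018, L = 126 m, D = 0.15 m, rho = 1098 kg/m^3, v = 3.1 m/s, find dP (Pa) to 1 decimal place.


dP = f * (L/D) * (rho*v^2/2)
dP = 0.018 * (126/0.15) * (1098*3.1^2/2)
L/D = 840.0
rho*v^2/2 = 1098*9.61/2 = 5275.89
dP = 0.018 * 840.0 * 5275.89
dP = 79771.5 Pa


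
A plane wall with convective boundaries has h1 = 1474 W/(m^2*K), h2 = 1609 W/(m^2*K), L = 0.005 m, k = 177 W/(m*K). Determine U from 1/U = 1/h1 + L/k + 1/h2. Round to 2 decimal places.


1/U = 1/h1 + L/k + 1/h2
1/U = 1/1474 + 0.005/177 + 1/1609
1/U = 0.0006784261 + 2.82486e-05 + 0.000621504
1/U = 0.0013281787
U = 752.91 W/(m^2*K)


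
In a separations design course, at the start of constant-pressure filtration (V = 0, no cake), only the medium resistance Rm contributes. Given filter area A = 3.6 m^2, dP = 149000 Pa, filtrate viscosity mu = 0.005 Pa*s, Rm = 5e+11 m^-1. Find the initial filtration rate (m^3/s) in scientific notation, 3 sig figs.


rate = A * dP / (mu * Rm)
rate = 3.6 * 149000 / (0.005 * 5e+11)
rate = 536400.0 / 2.500e+09
rate = 2.15e-04 m^3/s


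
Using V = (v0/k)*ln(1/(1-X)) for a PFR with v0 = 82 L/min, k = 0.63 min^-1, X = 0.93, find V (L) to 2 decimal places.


V = (v0/k) * ln(1/(1-X))
V = (82/0.63) * ln(1/(1-0.93))
V = 130.15873 * ln(14.285714)
V = 130.15873 * 2.65926
V = 346.13 L


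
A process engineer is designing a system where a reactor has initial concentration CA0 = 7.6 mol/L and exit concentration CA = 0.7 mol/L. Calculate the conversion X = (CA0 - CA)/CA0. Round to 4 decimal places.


X = (CA0 - CA) / CA0
X = (7.6 - 0.7) / 7.6
X = 6.9 / 7.6
X = 0.9079


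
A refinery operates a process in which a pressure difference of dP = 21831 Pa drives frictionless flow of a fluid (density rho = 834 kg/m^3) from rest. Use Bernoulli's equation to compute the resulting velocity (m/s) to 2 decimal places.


v = sqrt(2*dP/rho)
v = sqrt(2*21831/834)
v = sqrt(52.352518)
v = 7.24 m/s


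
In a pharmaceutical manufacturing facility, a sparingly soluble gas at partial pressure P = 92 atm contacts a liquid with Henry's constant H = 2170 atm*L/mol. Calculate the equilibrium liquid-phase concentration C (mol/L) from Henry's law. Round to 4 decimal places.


C = P / H
C = 92 / 2170
C = 0.0424 mol/L


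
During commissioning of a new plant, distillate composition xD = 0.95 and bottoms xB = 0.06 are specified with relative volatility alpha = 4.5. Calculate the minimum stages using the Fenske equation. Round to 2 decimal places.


N_min = ln((xD*(1-xB))/(xB*(1-xD))) / ln(alpha)
Numerator inside ln: 0.893 / 0.003 = 297.666667
ln(297.666667) = 5.695974
ln(alpha) = ln(4.5) = 1.504077
N_min = 5.695974 / 1.504077 = 3.79


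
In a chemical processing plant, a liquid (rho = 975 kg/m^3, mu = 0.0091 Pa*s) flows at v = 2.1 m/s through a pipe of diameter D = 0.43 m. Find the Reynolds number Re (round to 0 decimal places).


Re = rho * v * D / mu
Re = 975 * 2.1 * 0.43 / 0.0091
Re = 880.425 / 0.0091
Re = 96750


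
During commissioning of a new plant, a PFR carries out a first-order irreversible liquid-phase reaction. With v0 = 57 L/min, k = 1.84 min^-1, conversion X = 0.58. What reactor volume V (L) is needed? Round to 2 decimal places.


V = (v0/k) * ln(1/(1-X))
V = (57/1.84) * ln(1/(1-0.58))
V = 30.978261 * ln(2.380952)
V = 30.978261 * 0.8675
V = 26.87 L


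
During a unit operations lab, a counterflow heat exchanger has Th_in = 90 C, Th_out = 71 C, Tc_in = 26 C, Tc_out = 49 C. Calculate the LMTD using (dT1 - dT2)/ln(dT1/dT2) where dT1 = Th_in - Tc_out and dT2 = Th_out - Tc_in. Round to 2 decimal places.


dT1 = Th_in - Tc_out = 90 - 49 = 41
dT2 = Th_out - Tc_in = 71 - 26 = 45
LMTD = (dT1 - dT2) / ln(dT1/dT2)
LMTD = (41 - 45) / ln(41/45)
LMTD = 42.97 K


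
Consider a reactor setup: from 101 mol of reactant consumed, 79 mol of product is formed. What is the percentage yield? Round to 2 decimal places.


Yield = (moles product / moles consumed) * 100%
Yield = (79 / 101) * 100
Yield = 0.7822 * 100
Yield = 78.22%


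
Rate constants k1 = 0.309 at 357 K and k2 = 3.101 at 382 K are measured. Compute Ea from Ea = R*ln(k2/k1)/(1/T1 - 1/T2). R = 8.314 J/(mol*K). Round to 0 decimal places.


Ea = R * ln(k2/k1) / (1/T1 - 1/T2)
ln(k2/k1) = ln(3.101/0.309) = 2.3061386
1/T1 - 1/T2 = 1/357 - 1/382 = 0.000183319401
Ea = 8.314 * 2.3061386 / 0.000183319401
Ea = 104589 J/mol


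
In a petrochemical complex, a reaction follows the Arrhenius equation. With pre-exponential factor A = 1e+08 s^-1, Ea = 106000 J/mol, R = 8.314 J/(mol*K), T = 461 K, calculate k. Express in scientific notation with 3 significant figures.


k = A * exp(-Ea/(R*T))
k = 1e+08 * exp(-106000 / (8.314 * 461))
k = 1e+08 * exp(-27.656354)
k = 9.75e-05


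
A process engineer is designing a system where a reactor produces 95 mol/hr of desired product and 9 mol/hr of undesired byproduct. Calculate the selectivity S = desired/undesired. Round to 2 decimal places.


S = desired product rate / undesired product rate
S = 95 / 9
S = 10.56


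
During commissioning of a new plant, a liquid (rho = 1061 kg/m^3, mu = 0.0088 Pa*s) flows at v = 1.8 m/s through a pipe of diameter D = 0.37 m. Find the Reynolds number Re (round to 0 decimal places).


Re = rho * v * D / mu
Re = 1061 * 1.8 * 0.37 / 0.0088
Re = 706.626 / 0.0088
Re = 80298


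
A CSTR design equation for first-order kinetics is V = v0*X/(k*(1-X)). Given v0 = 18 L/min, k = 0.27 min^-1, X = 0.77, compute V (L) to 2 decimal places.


V = v0 * X / (k * (1 - X))
V = 18 * 0.77 / (0.27 * (1 - 0.77))
V = 13.86 / (0.27 * 0.23)
V = 13.86 / 0.0621
V = 223.19 L


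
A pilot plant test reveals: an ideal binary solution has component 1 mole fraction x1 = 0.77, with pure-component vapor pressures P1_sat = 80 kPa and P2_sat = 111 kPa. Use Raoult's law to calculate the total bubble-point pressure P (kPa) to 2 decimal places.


P = x1*P1_sat + x2*P2_sat
x2 = 1 - x1 = 1 - 0.77 = 0.23
P = 0.77*80 + 0.23*111
P = 61.6 + 25.53
P = 87.13 kPa


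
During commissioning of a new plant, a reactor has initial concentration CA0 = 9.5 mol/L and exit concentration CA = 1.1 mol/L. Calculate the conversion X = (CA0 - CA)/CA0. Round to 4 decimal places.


X = (CA0 - CA) / CA0
X = (9.5 - 1.1) / 9.5
X = 8.4 / 9.5
X = 0.8842


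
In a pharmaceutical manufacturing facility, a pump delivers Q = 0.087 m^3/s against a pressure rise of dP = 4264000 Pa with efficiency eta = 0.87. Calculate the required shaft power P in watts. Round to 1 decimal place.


P = Q * dP / eta
P = 0.087 * 4264000 / 0.87
P = 370968.0 / 0.87
P = 426400.0 W


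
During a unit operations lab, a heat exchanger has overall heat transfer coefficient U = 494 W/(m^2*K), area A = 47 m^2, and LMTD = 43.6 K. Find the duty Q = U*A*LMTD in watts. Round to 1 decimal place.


Q = U * A * LMTD
Q = 494 * 47 * 43.6
Q = 1012304.8 W


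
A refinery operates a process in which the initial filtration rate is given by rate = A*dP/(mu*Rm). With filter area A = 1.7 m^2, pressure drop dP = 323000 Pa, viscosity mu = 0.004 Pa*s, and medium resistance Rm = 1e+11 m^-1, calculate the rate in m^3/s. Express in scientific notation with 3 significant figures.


rate = A * dP / (mu * Rm)
rate = 1.7 * 323000 / (0.004 * 1e+11)
rate = 549100.0 / 4.000e+08
rate = 1.37e-03 m^3/s


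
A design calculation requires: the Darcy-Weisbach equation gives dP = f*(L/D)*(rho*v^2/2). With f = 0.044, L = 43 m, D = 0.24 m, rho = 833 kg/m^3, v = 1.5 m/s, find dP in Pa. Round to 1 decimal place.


dP = f * (L/D) * (rho*v^2/2)
dP = 0.044 * (43/0.24) * (833*1.5^2/2)
L/D = 179.16666667
rho*v^2/2 = 833*2.25/2 = 937.125
dP = 0.044 * 179.16666667 * 937.125
dP = 7387.7 Pa


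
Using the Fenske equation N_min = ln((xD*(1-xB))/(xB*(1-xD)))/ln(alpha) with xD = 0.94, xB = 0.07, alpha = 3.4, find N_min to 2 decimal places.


N_min = ln((xD*(1-xB))/(xB*(1-xD))) / ln(alpha)
Numerator inside ln: 0.8742 / 0.0042 = 208.142857
ln(208.142857) = 5.338225
ln(alpha) = ln(3.4) = 1.223775
N_min = 5.338225 / 1.223775 = 4.36


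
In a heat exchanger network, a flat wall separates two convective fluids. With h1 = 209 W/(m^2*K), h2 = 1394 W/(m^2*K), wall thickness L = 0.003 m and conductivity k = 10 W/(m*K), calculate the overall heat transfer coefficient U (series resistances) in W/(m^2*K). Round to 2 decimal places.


1/U = 1/h1 + L/k + 1/h2
1/U = 1/209 + 0.003/10 + 1/1394
1/U = 0.004784689 + 0.0003 + 0.0007173601
1/U = 0.0058020491
U = 172.35 W/(m^2*K)


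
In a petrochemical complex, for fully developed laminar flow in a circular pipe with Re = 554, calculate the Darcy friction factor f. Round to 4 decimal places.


f = 64 / Re
f = 64 / 554
f = 0.1155


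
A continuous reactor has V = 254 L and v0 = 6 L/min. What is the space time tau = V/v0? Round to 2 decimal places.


tau = V / v0
tau = 254 / 6
tau = 42.33 min


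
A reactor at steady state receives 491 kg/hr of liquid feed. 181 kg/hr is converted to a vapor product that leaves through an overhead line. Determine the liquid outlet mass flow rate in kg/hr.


Steady-state mass balance on the main outlet: F_out = F_in - F_removed
F_out = 491 - 181
F_out = 310 kg/hr


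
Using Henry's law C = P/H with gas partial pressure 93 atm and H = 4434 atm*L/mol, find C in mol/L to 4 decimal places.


C = P / H
C = 93 / 4434
C = 0.0210 mol/L


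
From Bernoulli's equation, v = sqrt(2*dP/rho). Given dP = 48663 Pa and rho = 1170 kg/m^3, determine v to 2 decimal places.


v = sqrt(2*dP/rho)
v = sqrt(2*48663/1170)
v = sqrt(83.184615)
v = 9.12 m/s


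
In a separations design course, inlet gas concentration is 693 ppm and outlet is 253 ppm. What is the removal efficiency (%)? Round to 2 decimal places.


Efficiency = (G_in - G_out) / G_in * 100%
Efficiency = (693 - 253) / 693 * 100
Efficiency = 440 / 693 * 100
Efficiency = 63.49%


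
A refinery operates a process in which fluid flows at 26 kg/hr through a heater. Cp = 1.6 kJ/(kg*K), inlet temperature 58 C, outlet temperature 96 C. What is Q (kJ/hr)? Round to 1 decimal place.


Q = m_dot * Cp * (T2 - T1)
Q = 26 * 1.6 * (96 - 58)
Q = 26 * 1.6 * 38
Q = 1580.8 kJ/hr


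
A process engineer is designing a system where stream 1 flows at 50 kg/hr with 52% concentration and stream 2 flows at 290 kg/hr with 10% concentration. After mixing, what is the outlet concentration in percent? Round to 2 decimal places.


Mass balance on solute: F1*x1 + F2*x2 = F3*x3
F3 = F1 + F2 = 50 + 290 = 340 kg/hr
x3 = (F1*x1 + F2*x2)/F3
x3 = (50*0.52 + 290*0.1) / 340
x3 = 16.18%


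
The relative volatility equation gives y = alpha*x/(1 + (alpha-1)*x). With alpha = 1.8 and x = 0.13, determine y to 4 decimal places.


y = alpha*x / (1 + (alpha-1)*x)
y = 1.8*0.13 / (1 + (1.8-1)*0.13)
y = 0.234 / (1 + 0.104)
y = 0.234 / 1.104
y = 0.2120


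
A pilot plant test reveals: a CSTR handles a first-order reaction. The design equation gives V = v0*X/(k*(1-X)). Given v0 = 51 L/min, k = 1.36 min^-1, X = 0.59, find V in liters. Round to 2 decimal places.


V = v0 * X / (k * (1 - X))
V = 51 * 0.59 / (1.36 * (1 - 0.59))
V = 30.09 / (1.36 * 0.41)
V = 30.09 / 0.5576
V = 53.96 L


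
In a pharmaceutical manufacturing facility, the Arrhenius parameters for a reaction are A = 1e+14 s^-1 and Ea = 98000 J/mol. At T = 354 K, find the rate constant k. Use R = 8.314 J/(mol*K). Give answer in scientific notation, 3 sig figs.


k = A * exp(-Ea/(R*T))
k = 1e+14 * exp(-98000 / (8.314 * 354))
k = 1e+14 * exp(-33.297589)
k = 3.46e-01


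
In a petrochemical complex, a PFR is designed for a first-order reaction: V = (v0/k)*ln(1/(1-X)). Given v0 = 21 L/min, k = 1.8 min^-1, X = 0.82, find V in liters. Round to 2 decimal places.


V = (v0/k) * ln(1/(1-X))
V = (21/1.8) * ln(1/(1-0.82))
V = 11.666667 * ln(5.555556)
V = 11.666667 * 1.714799
V = 20.01 L


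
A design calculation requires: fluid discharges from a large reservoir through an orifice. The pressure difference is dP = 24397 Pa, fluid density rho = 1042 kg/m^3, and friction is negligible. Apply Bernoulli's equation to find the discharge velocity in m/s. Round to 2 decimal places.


v = sqrt(2*dP/rho)
v = sqrt(2*24397/1042)
v = sqrt(46.827255)
v = 6.84 m/s


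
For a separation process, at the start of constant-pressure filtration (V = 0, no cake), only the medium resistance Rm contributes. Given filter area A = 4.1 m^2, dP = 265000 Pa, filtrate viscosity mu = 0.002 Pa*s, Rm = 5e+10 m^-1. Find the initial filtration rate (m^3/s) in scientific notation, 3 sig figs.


rate = A * dP / (mu * Rm)
rate = 4.1 * 265000 / (0.002 * 5e+10)
rate = 1086500.0 / 1.000e+08
rate = 1.09e-02 m^3/s


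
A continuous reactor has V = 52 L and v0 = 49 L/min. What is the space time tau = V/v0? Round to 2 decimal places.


tau = V / v0
tau = 52 / 49
tau = 1.06 min


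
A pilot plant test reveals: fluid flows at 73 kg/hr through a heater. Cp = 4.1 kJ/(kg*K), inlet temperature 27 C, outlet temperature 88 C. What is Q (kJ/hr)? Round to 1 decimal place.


Q = m_dot * Cp * (T2 - T1)
Q = 73 * 4.1 * (88 - 27)
Q = 73 * 4.1 * 61
Q = 18257.3 kJ/hr


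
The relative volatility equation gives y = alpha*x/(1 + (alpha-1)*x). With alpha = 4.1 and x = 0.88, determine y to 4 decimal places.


y = alpha*x / (1 + (alpha-1)*x)
y = 4.1*0.88 / (1 + (4.1-1)*0.88)
y = 3.608 / (1 + 2.728)
y = 3.608 / 3.728
y = 0.9678


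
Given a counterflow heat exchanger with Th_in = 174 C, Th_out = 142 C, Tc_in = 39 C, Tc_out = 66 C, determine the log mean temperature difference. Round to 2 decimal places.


dT1 = Th_in - Tc_out = 174 - 66 = 108
dT2 = Th_out - Tc_in = 142 - 39 = 103
LMTD = (dT1 - dT2) / ln(dT1/dT2)
LMTD = (108 - 103) / ln(108/103)
LMTD = 105.48 K


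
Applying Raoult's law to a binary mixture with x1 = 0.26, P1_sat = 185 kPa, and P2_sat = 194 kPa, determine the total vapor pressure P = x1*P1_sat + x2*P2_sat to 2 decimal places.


P = x1*P1_sat + x2*P2_sat
x2 = 1 - x1 = 1 - 0.26 = 0.74
P = 0.26*185 + 0.74*194
P = 48.1 + 143.56
P = 191.66 kPa


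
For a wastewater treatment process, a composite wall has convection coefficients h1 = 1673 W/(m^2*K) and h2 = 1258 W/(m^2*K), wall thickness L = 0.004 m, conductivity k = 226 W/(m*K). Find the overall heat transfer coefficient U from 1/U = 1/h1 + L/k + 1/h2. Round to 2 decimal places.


1/U = 1/h1 + L/k + 1/h2
1/U = 1/1673 + 0.004/226 + 1/1258
1/U = 0.0005977286 + 1.76991e-05 + 0.0007949126
1/U = 0.0014103403
U = 709.05 W/(m^2*K)


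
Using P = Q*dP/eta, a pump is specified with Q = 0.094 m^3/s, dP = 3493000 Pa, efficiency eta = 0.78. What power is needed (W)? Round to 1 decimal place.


P = Q * dP / eta
P = 0.094 * 3493000 / 0.78
P = 328342.0 / 0.78
P = 420951.3 W


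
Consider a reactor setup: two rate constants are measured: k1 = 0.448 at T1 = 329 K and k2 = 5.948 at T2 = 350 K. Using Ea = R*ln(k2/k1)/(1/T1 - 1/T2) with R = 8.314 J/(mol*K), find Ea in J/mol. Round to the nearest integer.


Ea = R * ln(k2/k1) / (1/T1 - 1/T2)
ln(k2/k1) = ln(5.948/0.448) = 2.5860171
1/T1 - 1/T2 = 1/329 - 1/350 = 0.000182370821
Ea = 8.314 * 2.5860171 / 0.000182370821
Ea = 117892 J/mol


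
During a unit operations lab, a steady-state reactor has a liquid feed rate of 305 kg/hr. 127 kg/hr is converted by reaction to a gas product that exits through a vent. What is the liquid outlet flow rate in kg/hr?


Steady-state mass balance on the main outlet: F_out = F_in - F_removed
F_out = 305 - 127
F_out = 178 kg/hr


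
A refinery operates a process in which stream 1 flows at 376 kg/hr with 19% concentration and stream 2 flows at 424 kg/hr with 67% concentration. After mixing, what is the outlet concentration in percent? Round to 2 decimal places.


Mass balance on solute: F1*x1 + F2*x2 = F3*x3
F3 = F1 + F2 = 376 + 424 = 800 kg/hr
x3 = (F1*x1 + F2*x2)/F3
x3 = (376*0.19 + 424*0.67) / 800
x3 = 44.44%


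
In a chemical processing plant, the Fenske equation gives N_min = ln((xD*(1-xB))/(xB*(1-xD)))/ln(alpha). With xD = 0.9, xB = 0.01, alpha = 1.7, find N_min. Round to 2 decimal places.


N_min = ln((xD*(1-xB))/(xB*(1-xD))) / ln(alpha)
Numerator inside ln: 0.891 / 0.001 = 891.0
ln(891.0) = 6.792344
ln(alpha) = ln(1.7) = 0.530628
N_min = 6.792344 / 0.530628 = 12.80


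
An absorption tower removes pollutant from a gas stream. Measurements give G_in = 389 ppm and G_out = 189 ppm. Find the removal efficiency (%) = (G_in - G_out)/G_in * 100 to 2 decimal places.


Efficiency = (G_in - G_out) / G_in * 100%
Efficiency = (389 - 189) / 389 * 100
Efficiency = 200 / 389 * 100
Efficiency = 51.41%


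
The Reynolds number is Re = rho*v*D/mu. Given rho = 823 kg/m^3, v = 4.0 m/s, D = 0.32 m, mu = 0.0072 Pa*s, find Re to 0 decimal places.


Re = rho * v * D / mu
Re = 823 * 4.0 * 0.32 / 0.0072
Re = 1053.44 / 0.0072
Re = 146311


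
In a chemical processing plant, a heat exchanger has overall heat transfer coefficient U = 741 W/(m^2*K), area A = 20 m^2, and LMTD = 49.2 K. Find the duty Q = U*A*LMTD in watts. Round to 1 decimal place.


Q = U * A * LMTD
Q = 741 * 20 * 49.2
Q = 729144.0 W


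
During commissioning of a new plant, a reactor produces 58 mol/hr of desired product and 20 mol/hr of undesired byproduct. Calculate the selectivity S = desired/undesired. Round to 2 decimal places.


S = desired product rate / undesired product rate
S = 58 / 20
S = 2.90


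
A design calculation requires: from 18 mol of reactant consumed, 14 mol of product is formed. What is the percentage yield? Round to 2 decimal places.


Yield = (moles product / moles consumed) * 100%
Yield = (14 / 18) * 100
Yield = 0.7778 * 100
Yield = 77.78%


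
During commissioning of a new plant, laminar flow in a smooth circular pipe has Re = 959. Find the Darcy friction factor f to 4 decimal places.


f = 64 / Re
f = 64 / 959
f = 0.0667


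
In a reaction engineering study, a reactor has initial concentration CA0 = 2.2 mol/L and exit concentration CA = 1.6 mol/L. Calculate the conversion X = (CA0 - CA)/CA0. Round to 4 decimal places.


X = (CA0 - CA) / CA0
X = (2.2 - 1.6) / 2.2
X = 0.6 / 2.2
X = 0.2727


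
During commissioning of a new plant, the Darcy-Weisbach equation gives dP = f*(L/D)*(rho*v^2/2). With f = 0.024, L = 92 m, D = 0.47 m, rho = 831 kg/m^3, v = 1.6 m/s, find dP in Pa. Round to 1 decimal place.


dP = f * (L/D) * (rho*v^2/2)
dP = 0.024 * (92/0.47) * (831*1.6^2/2)
L/D = 195.74468085
rho*v^2/2 = 831*2.56/2 = 1063.68
dP = 0.024 * 195.74468085 * 1063.68
dP = 4997.0 Pa


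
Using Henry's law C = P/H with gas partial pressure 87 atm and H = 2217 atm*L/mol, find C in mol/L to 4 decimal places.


C = P / H
C = 87 / 2217
C = 0.0392 mol/L


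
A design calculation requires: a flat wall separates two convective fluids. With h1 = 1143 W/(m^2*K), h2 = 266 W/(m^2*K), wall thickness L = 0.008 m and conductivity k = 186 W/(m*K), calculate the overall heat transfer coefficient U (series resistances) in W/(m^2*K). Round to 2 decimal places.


1/U = 1/h1 + L/k + 1/h2
1/U = 1/1143 + 0.008/186 + 1/266
1/U = 0.0008748906 + 4.30108e-05 + 0.0037593985
1/U = 0.0046772999
U = 213.80 W/(m^2*K)


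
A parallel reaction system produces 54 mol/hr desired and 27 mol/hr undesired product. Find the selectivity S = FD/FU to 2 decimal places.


S = desired product rate / undesired product rate
S = 54 / 27
S = 2.00


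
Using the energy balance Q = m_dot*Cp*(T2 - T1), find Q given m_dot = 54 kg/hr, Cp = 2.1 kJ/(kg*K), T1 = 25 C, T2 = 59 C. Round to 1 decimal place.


Q = m_dot * Cp * (T2 - T1)
Q = 54 * 2.1 * (59 - 25)
Q = 54 * 2.1 * 34
Q = 3855.6 kJ/hr


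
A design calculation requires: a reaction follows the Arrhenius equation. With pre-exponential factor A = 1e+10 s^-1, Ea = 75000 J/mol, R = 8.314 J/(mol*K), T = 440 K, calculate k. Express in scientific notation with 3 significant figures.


k = A * exp(-Ea/(R*T))
k = 1e+10 * exp(-75000 / (8.314 * 440))
k = 1e+10 * exp(-20.50211)
k = 1.25e+01


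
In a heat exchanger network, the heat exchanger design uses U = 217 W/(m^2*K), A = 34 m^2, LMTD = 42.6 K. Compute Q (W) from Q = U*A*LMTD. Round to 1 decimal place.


Q = U * A * LMTD
Q = 217 * 34 * 42.6
Q = 314302.8 W


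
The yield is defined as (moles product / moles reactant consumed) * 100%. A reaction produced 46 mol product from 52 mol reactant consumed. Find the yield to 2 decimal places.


Yield = (moles product / moles consumed) * 100%
Yield = (46 / 52) * 100
Yield = 0.8846 * 100
Yield = 88.46%


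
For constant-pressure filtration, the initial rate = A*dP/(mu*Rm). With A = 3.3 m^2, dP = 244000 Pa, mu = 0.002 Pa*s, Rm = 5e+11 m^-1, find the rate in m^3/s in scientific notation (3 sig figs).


rate = A * dP / (mu * Rm)
rate = 3.3 * 244000 / (0.002 * 5e+11)
rate = 805200.0 / 1.000e+09
rate = 8.05e-04 m^3/s


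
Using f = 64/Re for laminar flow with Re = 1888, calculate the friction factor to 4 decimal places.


f = 64 / Re
f = 64 / 1888
f = 0.0339


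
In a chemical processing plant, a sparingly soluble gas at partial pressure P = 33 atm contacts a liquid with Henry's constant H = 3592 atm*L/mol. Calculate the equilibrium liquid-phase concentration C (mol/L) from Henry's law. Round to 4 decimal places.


C = P / H
C = 33 / 3592
C = 0.0092 mol/L


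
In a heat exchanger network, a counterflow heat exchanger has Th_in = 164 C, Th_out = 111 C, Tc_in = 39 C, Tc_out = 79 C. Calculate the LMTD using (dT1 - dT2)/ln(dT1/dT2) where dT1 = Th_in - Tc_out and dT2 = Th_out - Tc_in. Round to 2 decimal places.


dT1 = Th_in - Tc_out = 164 - 79 = 85
dT2 = Th_out - Tc_in = 111 - 39 = 72
LMTD = (dT1 - dT2) / ln(dT1/dT2)
LMTD = (85 - 72) / ln(85/72)
LMTD = 78.32 K


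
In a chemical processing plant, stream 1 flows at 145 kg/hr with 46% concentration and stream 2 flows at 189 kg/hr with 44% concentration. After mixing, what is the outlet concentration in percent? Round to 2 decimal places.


Mass balance on solute: F1*x1 + F2*x2 = F3*x3
F3 = F1 + F2 = 145 + 189 = 334 kg/hr
x3 = (F1*x1 + F2*x2)/F3
x3 = (145*0.46 + 189*0.44) / 334
x3 = 44.87%


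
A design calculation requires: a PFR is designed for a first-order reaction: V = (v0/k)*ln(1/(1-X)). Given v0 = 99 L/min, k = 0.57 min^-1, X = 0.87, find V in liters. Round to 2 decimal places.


V = (v0/k) * ln(1/(1-X))
V = (99/0.57) * ln(1/(1-0.87))
V = 173.684211 * ln(7.692308)
V = 173.684211 * 2.040221
V = 354.35 L


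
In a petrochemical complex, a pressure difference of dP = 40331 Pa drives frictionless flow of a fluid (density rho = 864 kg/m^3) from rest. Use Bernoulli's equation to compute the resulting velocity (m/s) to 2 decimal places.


v = sqrt(2*dP/rho)
v = sqrt(2*40331/864)
v = sqrt(93.358796)
v = 9.66 m/s


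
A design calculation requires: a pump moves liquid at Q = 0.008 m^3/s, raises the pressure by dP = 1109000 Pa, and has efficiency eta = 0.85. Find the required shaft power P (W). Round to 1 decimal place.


P = Q * dP / eta
P = 0.008 * 1109000 / 0.85
P = 8872.0 / 0.85
P = 10437.6 W


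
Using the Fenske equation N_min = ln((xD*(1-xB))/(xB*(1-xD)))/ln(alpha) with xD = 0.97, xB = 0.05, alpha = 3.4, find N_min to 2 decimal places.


N_min = ln((xD*(1-xB))/(xB*(1-xD))) / ln(alpha)
Numerator inside ln: 0.9215 / 0.0015 = 614.333333
ln(614.333333) = 6.420538
ln(alpha) = ln(3.4) = 1.223775
N_min = 6.420538 / 1.223775 = 5.25


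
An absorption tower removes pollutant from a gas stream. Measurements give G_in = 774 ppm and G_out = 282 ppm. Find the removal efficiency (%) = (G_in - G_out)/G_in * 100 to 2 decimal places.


Efficiency = (G_in - G_out) / G_in * 100%
Efficiency = (774 - 282) / 774 * 100
Efficiency = 492 / 774 * 100
Efficiency = 63.57%


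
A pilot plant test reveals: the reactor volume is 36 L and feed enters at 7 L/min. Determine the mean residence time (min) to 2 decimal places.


tau = V / v0
tau = 36 / 7
tau = 5.14 min


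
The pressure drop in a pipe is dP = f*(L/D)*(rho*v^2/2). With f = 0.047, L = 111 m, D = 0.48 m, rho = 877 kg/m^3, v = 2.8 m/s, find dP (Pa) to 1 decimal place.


dP = f * (L/D) * (rho*v^2/2)
dP = 0.047 * (111/0.48) * (877*2.8^2/2)
L/D = 231.25
rho*v^2/2 = 877*7.84/2 = 3437.84
dP = 0.047 * 231.25 * 3437.84
dP = 37365.0 Pa


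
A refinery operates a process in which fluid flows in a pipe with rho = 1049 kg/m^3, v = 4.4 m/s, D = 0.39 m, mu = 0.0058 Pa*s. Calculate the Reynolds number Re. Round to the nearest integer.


Re = rho * v * D / mu
Re = 1049 * 4.4 * 0.39 / 0.0058
Re = 1800.084 / 0.0058
Re = 310359


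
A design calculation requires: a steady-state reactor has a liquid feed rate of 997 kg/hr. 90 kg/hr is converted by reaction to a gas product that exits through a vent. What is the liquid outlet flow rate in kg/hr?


Steady-state mass balance on the main outlet: F_out = F_in - F_removed
F_out = 997 - 90
F_out = 907 kg/hr


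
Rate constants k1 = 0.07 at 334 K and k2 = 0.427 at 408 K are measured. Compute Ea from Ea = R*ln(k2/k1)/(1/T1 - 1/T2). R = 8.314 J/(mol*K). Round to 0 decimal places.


Ea = R * ln(k2/k1) / (1/T1 - 1/T2)
ln(k2/k1) = ln(0.427/0.07) = 1.8082888
1/T1 - 1/T2 = 1/334 - 1/408 = 0.000543031584
Ea = 8.314 * 1.8082888 / 0.000543031584
Ea = 27686 J/mol


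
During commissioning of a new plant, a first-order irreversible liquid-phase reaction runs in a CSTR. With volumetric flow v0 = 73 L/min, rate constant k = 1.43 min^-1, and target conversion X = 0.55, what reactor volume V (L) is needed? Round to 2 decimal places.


V = v0 * X / (k * (1 - X))
V = 73 * 0.55 / (1.43 * (1 - 0.55))
V = 40.15 / (1.43 * 0.45)
V = 40.15 / 0.6435
V = 62.39 L


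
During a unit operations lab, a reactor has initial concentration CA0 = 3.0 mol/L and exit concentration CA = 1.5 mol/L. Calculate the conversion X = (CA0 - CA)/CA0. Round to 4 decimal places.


X = (CA0 - CA) / CA0
X = (3.0 - 1.5) / 3.0
X = 1.5 / 3.0
X = 0.5000


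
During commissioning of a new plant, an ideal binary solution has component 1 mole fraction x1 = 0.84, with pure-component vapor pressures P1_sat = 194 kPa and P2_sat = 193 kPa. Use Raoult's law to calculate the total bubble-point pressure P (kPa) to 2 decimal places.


P = x1*P1_sat + x2*P2_sat
x2 = 1 - x1 = 1 - 0.84 = 0.16
P = 0.84*194 + 0.16*193
P = 162.96 + 30.88
P = 193.84 kPa


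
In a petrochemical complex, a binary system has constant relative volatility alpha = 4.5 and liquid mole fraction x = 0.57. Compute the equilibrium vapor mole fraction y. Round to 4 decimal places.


y = alpha*x / (1 + (alpha-1)*x)
y = 4.5*0.57 / (1 + (4.5-1)*0.57)
y = 2.565 / (1 + 1.995)
y = 2.565 / 2.995
y = 0.8564


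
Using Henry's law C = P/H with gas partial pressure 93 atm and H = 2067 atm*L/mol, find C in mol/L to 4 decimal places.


C = P / H
C = 93 / 2067
C = 0.0450 mol/L


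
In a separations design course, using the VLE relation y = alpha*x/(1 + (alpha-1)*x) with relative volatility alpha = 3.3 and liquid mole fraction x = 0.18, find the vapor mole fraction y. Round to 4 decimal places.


y = alpha*x / (1 + (alpha-1)*x)
y = 3.3*0.18 / (1 + (3.3-1)*0.18)
y = 0.594 / (1 + 0.414)
y = 0.594 / 1.414
y = 0.4201


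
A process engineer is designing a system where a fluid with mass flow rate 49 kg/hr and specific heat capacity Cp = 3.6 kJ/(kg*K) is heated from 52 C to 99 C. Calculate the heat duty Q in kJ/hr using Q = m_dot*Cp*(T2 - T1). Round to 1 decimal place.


Q = m_dot * Cp * (T2 - T1)
Q = 49 * 3.6 * (99 - 52)
Q = 49 * 3.6 * 47
Q = 8290.8 kJ/hr


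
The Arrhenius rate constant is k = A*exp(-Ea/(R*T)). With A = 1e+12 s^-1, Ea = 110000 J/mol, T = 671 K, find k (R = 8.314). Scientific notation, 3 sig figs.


k = A * exp(-Ea/(R*T))
k = 1e+12 * exp(-110000 / (8.314 * 671))
k = 1e+12 * exp(-19.717877)
k = 2.73e+03


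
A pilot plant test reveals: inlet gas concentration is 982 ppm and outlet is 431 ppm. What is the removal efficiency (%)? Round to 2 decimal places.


Efficiency = (G_in - G_out) / G_in * 100%
Efficiency = (982 - 431) / 982 * 100
Efficiency = 551 / 982 * 100
Efficiency = 56.11%


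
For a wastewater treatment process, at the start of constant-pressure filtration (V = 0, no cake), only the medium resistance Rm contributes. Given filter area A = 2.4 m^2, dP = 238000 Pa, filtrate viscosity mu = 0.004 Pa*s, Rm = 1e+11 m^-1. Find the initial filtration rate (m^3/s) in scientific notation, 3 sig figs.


rate = A * dP / (mu * Rm)
rate = 2.4 * 238000 / (0.004 * 1e+11)
rate = 571200.0 / 4.000e+08
rate = 1.43e-03 m^3/s


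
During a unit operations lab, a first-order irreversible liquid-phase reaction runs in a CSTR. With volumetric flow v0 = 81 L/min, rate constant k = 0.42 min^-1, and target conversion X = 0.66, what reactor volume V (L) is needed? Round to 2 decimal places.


V = v0 * X / (k * (1 - X))
V = 81 * 0.66 / (0.42 * (1 - 0.66))
V = 53.46 / (0.42 * 0.34)
V = 53.46 / 0.1428
V = 374.37 L


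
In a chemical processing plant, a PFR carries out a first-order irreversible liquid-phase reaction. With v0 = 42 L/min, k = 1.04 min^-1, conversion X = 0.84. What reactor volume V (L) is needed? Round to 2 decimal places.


V = (v0/k) * ln(1/(1-X))
V = (42/1.04) * ln(1/(1-0.84))
V = 40.384615 * ln(6.25)
V = 40.384615 * 1.832581
V = 74.01 L


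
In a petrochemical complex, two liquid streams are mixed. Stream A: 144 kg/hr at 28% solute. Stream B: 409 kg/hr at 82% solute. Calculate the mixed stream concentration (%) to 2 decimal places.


Mass balance on solute: F1*x1 + F2*x2 = F3*x3
F3 = F1 + F2 = 144 + 409 = 553 kg/hr
x3 = (F1*x1 + F2*x2)/F3
x3 = (144*0.28 + 409*0.82) / 553
x3 = 67.94%


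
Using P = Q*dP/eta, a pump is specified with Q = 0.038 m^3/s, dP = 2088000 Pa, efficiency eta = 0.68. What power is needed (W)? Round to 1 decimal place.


P = Q * dP / eta
P = 0.038 * 2088000 / 0.68
P = 79344.0 / 0.68
P = 116682.4 W


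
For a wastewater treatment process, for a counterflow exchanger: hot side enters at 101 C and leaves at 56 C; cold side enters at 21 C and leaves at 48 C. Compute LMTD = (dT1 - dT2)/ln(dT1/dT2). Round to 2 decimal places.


dT1 = Th_in - Tc_out = 101 - 48 = 53
dT2 = Th_out - Tc_in = 56 - 21 = 35
LMTD = (dT1 - dT2) / ln(dT1/dT2)
LMTD = (53 - 35) / ln(53/35)
LMTD = 43.38 K


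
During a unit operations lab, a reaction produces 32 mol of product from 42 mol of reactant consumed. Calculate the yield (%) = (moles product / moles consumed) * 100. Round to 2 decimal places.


Yield = (moles product / moles consumed) * 100%
Yield = (32 / 42) * 100
Yield = 0.7619 * 100
Yield = 76.19%


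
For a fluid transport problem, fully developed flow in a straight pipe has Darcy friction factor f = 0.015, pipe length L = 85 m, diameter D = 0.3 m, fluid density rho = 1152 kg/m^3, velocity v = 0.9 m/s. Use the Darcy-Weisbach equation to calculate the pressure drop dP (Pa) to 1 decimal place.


dP = f * (L/D) * (rho*v^2/2)
dP = 0.015 * (85/0.3) * (1152*0.9^2/2)
L/D = 283.33333333
rho*v^2/2 = 1152*0.81/2 = 466.56
dP = 0.015 * 283.33333333 * 466.56
dP = 1982.9 Pa


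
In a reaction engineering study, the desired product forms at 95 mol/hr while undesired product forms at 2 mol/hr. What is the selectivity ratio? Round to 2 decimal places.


S = desired product rate / undesired product rate
S = 95 / 2
S = 47.50


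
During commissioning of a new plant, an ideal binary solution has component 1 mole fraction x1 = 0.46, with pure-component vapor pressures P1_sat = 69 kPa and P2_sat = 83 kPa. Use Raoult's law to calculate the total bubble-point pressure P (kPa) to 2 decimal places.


P = x1*P1_sat + x2*P2_sat
x2 = 1 - x1 = 1 - 0.46 = 0.54
P = 0.46*69 + 0.54*83
P = 31.74 + 44.82
P = 76.56 kPa


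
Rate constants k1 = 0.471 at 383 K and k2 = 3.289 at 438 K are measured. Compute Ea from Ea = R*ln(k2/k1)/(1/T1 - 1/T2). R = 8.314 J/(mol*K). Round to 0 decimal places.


Ea = R * ln(k2/k1) / (1/T1 - 1/T2)
ln(k2/k1) = ln(3.289/0.471) = 1.9434808
1/T1 - 1/T2 = 1/383 - 1/438 = 0.000327861035
Ea = 8.314 * 1.9434808 / 0.000327861035
Ea = 49283 J/mol


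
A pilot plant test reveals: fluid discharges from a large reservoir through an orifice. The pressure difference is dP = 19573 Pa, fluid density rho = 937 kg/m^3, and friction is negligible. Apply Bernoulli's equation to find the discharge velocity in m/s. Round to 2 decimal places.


v = sqrt(2*dP/rho)
v = sqrt(2*19573/937)
v = sqrt(41.778015)
v = 6.46 m/s


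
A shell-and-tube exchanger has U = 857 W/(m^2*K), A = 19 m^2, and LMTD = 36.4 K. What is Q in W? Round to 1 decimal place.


Q = U * A * LMTD
Q = 857 * 19 * 36.4
Q = 592701.2 W


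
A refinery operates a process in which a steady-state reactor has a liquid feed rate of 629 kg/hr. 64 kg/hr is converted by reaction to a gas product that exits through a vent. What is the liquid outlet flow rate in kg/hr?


Steady-state mass balance on the main outlet: F_out = F_in - F_removed
F_out = 629 - 64
F_out = 565 kg/hr


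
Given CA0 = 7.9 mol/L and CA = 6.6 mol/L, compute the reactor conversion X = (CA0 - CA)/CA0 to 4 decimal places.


X = (CA0 - CA) / CA0
X = (7.9 - 6.6) / 7.9
X = 1.3 / 7.9
X = 0.1646


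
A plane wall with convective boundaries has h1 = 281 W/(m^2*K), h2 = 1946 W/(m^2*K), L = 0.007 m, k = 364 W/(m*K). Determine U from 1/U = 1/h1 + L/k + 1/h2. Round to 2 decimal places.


1/U = 1/h1 + L/k + 1/h2
1/U = 1/281 + 0.007/364 + 1/1946
1/U = 0.0035587189 + 1.92308e-05 + 0.0005138746
1/U = 0.0040918243
U = 244.39 W/(m^2*K)


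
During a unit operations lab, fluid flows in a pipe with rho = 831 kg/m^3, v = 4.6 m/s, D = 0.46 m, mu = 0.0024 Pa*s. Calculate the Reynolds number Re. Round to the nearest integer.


Re = rho * v * D / mu
Re = 831 * 4.6 * 0.46 / 0.0024
Re = 1758.396 / 0.0024
Re = 732665


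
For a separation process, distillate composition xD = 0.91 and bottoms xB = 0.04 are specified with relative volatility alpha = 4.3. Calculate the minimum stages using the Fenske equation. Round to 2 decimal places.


N_min = ln((xD*(1-xB))/(xB*(1-xD))) / ln(alpha)
Numerator inside ln: 0.8736 / 0.0036 = 242.666667
ln(242.666667) = 5.491689
ln(alpha) = ln(4.3) = 1.458615
N_min = 5.491689 / 1.458615 = 3.77


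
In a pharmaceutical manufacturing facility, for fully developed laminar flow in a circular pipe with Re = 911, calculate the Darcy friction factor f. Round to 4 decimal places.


f = 64 / Re
f = 64 / 911
f = 0.0703


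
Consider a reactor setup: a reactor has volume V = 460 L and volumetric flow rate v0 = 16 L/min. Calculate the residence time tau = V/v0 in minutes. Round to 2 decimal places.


tau = V / v0
tau = 460 / 16
tau = 28.75 min


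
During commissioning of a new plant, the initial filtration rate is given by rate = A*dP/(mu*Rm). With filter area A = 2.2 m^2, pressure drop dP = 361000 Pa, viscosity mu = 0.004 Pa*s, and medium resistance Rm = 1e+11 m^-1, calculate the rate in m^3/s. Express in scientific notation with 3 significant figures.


rate = A * dP / (mu * Rm)
rate = 2.2 * 361000 / (0.004 * 1e+11)
rate = 794200.0 / 4.000e+08
rate = 1.99e-03 m^3/s


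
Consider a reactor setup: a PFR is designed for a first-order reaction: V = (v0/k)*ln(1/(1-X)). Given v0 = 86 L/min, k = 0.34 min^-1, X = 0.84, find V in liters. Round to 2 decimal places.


V = (v0/k) * ln(1/(1-X))
V = (86/0.34) * ln(1/(1-0.84))
V = 252.941176 * ln(6.25)
V = 252.941176 * 1.832581
V = 463.54 L


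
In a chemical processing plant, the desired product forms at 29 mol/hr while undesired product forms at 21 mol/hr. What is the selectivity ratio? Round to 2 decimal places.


S = desired product rate / undesired product rate
S = 29 / 21
S = 1.38


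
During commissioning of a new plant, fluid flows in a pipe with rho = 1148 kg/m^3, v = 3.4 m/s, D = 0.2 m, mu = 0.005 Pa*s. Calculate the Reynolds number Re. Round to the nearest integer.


Re = rho * v * D / mu
Re = 1148 * 3.4 * 0.2 / 0.005
Re = 780.64 / 0.005
Re = 156128
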